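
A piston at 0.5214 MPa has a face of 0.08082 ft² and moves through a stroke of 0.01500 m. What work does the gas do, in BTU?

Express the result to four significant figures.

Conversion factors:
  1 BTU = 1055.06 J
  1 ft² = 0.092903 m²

0.5214 MPa → 521400 Pa
0.08082 ft² → 0.00750842 m²
F = P × A = 521400 × 0.00750842 = 3914.89 N
W = F × d = 3914.89 × 0.015 = 58.7234 J
In BTU: 58.7234 / 1055.06 = 0.0556588 BTU

0.05566 BTU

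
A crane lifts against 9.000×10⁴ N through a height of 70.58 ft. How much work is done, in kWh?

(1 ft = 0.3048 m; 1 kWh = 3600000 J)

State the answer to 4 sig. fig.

70.58 ft × 0.3048 → 21.5128 m
W = F × d = 90000 N × 21.5128 m = 1.93615×10⁶ J
1.93615×10⁶ J ÷ (3600000 J/kWh) = 0.537819 kWh

0.5378 kWh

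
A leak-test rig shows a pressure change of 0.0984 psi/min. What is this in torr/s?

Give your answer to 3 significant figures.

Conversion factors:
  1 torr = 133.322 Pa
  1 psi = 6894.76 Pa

0.0984 psi/min × 6894.76 Pa/psi ÷ 60 s/min = 11.3074 Pa/s
11.3074 Pa/s ÷ 133.322 Pa/torr = 0.0848127 torr/s

0.0848 torr/s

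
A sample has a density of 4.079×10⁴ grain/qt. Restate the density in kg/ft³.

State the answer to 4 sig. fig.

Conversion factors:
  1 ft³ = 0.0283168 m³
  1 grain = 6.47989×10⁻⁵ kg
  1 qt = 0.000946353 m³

79.09 kg/ft³

4.079×10⁴ grain/qt × 6.47989×10⁻⁵ kg/grain ÷ 0.000946353 m³/qt = 2792.98 kg/m³
2792.98 kg/m³ × 0.0283168 m³/ft³ = 79.0883 kg/ft³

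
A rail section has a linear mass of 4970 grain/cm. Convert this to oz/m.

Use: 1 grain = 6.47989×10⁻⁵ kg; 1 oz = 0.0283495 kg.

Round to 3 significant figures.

4970 grain/cm × 6.47989×10⁻⁵ kg/grain ÷ 0.01 m/cm = 32.2051 kg/m
32.2051 kg/m ÷ 0.0283495 kg/oz = 1136 oz/m

1140 oz/m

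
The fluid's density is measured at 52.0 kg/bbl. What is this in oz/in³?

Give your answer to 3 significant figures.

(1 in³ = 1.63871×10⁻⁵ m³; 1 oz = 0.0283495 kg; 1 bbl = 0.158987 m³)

52.0 kg/bbl ÷ 0.158987 m³/bbl = 327.071 kg/m³
327.071 kg/m³ ÷ 0.0283495 kg/oz × 1.63871×10⁻⁵ m³/in³ = 0.18906 oz/in³

0.189 oz/in³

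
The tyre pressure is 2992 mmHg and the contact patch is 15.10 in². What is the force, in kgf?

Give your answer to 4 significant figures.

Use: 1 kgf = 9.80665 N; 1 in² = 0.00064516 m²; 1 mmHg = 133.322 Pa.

396.3 kgf

2992 mmHg × 133.322 = 398899 Pa
15.10 in² × 0.00064516 = 0.00974192 m²
F = P × A = 398899 Pa × 0.00974192 m² = 3886.04 N
3886.04 N ÷ (9.80665 N/kgf) = 396.266 kgf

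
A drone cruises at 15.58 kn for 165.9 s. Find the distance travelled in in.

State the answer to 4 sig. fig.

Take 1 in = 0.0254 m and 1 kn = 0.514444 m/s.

5.235×10⁴ in

15.58 kn × 0.514444 = 8.01504 m/s
d = v × t = 8.01504 m/s × 165.9 s = 1329.7 m
1329.7 m ÷ (0.0254 m/in) = 52350.4 in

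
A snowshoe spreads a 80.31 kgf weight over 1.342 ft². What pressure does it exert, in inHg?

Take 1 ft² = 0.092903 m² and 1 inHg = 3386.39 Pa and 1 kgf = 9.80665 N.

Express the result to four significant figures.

1.865 inHg

80.31 kgf × 9.80665 = 787.572 N
1.342 ft² × 0.092903 = 0.124676 m²
P = F / A = 787.572 N / 0.124676 m² = 6316.95 Pa
6316.95 Pa ÷ (3386.39 Pa/inHg) = 1.86539 inHg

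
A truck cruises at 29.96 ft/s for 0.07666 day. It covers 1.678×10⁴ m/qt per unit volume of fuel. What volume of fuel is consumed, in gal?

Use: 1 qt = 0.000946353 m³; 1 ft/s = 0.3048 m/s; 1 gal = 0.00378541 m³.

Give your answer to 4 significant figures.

0.9011 gal

29.96 ft/s → 9.13181 m/s
0.07666 day → 6623.42 s
d = v × t = 9.13181 × 6623.42 = 60483.8 m
1.678×10⁴ m/qt → 1.77312×10⁷ m/m³
V = d / (distance per unit fuel) = 60483.8 / 1.77312×10⁷ = 0.00341115 m³
In gal: 0.00341115 / 0.00378541 = 0.901131 gal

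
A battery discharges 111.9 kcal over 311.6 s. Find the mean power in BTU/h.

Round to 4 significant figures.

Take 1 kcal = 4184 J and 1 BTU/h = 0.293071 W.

111.9 kcal × 4184 = 468190 J
P = E / t = 468190 J / 311.6 s = 1502.54 W
1502.54 W ÷ (0.293071 W/BTU/h) = 5126.88 BTU/h

5127 BTU/h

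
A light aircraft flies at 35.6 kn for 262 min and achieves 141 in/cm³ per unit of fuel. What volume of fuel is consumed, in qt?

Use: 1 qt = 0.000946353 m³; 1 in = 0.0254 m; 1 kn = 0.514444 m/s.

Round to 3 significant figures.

35.6 kn → 18.3142 m/s
262 min → 15720 s
d = v × t = 18.3142 × 15720 = 287899 m
141 in/cm³ → 3.5814×10⁶ m/m³
V = d / (distance per unit fuel) = 287899 / 3.5814×10⁶ = 0.0803873 m³
In qt: 0.0803873 / 0.000946353 = 84.9443 qt

84.9 qt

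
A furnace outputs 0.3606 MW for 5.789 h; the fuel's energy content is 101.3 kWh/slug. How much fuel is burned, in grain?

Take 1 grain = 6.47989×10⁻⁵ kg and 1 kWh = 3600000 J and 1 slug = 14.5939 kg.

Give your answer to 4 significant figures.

4.641×10⁶ grain

0.3606 MW → 360600 W
5.789 h → 20840.4 s
E = P × t = 360600 × 20840.4 = 7.51505×10⁹ J
101.3 kWh/slug → 2.49885×10⁷ J/kg
m = E / e_s = 7.51505×10⁹ / 2.49885×10⁷ = 300.74 kg
In grain: 300.74 / 6.47989×10⁻⁵ = 4.64113×10⁶ grain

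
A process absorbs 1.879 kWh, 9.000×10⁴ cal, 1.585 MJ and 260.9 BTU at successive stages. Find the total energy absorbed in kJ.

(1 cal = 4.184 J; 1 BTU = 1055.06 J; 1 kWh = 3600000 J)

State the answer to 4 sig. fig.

1.879 kWh × 3600000 = 6.7644×10⁶ J
9.000×10⁴ cal × 4.184 = 376560 J
1.585 MJ × 1000000 = 1.585×10⁶ J
260.9 BTU × 1055.06 = 275265 J
Combined: 6.7644×10⁶ + 376560 + 1.585×10⁶ + 275265 = 9.00122×10⁶ J
In kJ: 9.00122×10⁶ / 1000 = 9001.22 kJ

9001 kJ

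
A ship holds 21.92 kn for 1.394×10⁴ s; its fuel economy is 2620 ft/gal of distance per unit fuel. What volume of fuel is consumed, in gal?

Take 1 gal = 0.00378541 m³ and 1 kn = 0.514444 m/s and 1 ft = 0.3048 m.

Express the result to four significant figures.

21.92 kn → 11.2766 m/s
d = v × t = 11.2766 × 13940 = 157196 m
2620 ft/gal → 210962 m/m³
V = d / (distance per unit fuel) = 157196 / 210962 = 0.745139 m³
In gal: 0.745139 / 0.00378541 = 196.845 gal

196.8 gal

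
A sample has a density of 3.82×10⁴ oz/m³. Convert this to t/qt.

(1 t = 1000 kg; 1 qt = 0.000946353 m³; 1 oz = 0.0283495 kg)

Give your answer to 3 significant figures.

3.82×10⁴ oz/m³ × 0.0283495 kg/oz = 1082.95 kg/m³
1082.95 kg/m³ ÷ 1000 kg/t × 0.000946353 m³/qt = 0.00102485 t/qt

0.00102 t/qt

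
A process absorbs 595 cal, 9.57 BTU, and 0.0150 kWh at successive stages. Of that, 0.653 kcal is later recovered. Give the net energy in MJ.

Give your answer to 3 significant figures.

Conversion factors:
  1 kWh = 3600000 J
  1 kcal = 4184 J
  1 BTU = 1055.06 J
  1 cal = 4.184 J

595 cal × 4.184 = 2489.48 J
9.57 BTU × 1055.06 = 10096.9 J
0.0150 kWh × 3600000 = 54000 J
0.653 kcal × 4184 = 2732.15 J
Result: 2489.48 + 10096.9 + 54000 − 2732.15 = 63854.2 J
In MJ: 63854.2 / 1000000 = 0.0638542 MJ

0.0639 MJ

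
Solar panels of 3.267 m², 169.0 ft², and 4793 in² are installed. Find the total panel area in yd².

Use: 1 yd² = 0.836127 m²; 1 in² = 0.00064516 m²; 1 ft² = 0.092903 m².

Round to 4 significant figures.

3.267 m² (already m²)
169.0 ft² × 0.092903 = 15.7006 m²
4793 in² × 0.00064516 = 3.09225 m²
Total: 3.267 + 15.7006 + 3.09225 = 22.0598 m²
In yd²: 22.0598 / 0.836127 = 26.3833 yd²

26.38 yd²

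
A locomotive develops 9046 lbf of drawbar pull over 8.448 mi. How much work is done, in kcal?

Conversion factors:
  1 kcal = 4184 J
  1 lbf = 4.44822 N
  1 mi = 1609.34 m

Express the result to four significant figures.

1.308×10⁵ kcal

9046 lbf × 4.44822 = 40238.6 N
8.448 mi × 1609.34 = 13595.7 m
W = F × d = 40238.6 N × 13595.7 m = 5.47072×10⁸ J
5.47072×10⁸ J ÷ (4184 J/kcal) = 130753 kcal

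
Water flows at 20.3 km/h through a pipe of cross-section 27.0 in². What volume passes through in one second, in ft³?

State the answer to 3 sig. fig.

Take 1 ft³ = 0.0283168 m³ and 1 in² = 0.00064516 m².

3.47 ft³

20.3 km/h × (1/3.6) → 5.63889 m/s
27.0 in² × 0.00064516 → 0.0174193 m²
V = v × A × t = 5.63889 m/s × 0.0174193 m² × 1 s = 0.0982255 m³
0.0982255 m³ ÷ (0.0283168 m³/ft³) = 3.46881 ft³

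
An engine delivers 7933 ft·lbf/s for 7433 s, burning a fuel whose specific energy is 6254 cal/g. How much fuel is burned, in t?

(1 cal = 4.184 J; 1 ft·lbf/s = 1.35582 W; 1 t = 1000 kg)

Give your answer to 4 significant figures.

7933 ft·lbf/s → 10755.7 W
E = P × t = 10755.7 × 7433 = 7.99471×10⁷ J
6254 cal/g → 2.61667×10⁷ J/kg
m = E / e_s = 7.99471×10⁷ / 2.61667×10⁷ = 3.0553 kg
In t: 3.0553 / 1000 = 0.0030553 t

0.003055 t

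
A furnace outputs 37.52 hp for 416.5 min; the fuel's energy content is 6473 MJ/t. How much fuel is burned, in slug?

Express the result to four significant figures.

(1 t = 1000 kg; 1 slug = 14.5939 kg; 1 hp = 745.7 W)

7.401 slug

37.52 hp → 27978.7 W
416.5 min → 24990 s
E = P × t = 27978.7 × 24990 = 6.99188×10⁸ J
6473 MJ/t → 6.473×10⁶ J/kg
m = E / e_s = 6.99188×10⁸ / 6.473×10⁶ = 108.016 kg
In slug: 108.016 / 14.5939 = 7.40145 slug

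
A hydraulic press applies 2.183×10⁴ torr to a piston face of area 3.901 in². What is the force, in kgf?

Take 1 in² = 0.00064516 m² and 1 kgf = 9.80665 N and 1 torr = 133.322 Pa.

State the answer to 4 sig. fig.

746.9 kgf

2.183×10⁴ torr × 133.322 = 2.91042×10⁶ Pa
3.901 in² × 0.00064516 = 0.00251677 m²
F = P × A = 2.91042×10⁶ Pa × 0.00251677 m² = 7324.86 N
7324.86 N ÷ (9.80665 N/kgf) = 746.928 kgf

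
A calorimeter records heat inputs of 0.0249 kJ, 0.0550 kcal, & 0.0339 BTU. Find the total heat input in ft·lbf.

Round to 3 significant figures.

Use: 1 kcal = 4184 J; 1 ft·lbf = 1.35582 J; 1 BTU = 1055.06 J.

214 ft·lbf

0.0249 kJ × 1000 → 24.9 J
0.0550 kcal × 4184 → 230.12 J
0.0339 BTU × 1055.06 → 35.7665 J
Total: 24.9 + 230.12 + 35.7665 = 290.786 J
In ft·lbf: 290.786 / 1.35582 = 214.472 ft·lbf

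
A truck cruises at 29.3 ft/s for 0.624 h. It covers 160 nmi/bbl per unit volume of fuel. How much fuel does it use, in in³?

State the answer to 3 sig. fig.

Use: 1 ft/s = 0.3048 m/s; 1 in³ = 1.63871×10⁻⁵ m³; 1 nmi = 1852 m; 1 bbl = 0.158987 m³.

657 in³

29.3 ft/s → 8.93064 m/s
0.624 h → 2246.4 s
d = v × t = 8.93064 × 2246.4 = 20061.8 m
160 nmi/bbl → 1.8638×10⁶ m/m³
V = d / (distance per unit fuel) = 20061.8 / 1.8638×10⁶ = 0.0107639 m³
In in³: 0.0107639 / 1.63871×10⁻⁵ = 656.852 in³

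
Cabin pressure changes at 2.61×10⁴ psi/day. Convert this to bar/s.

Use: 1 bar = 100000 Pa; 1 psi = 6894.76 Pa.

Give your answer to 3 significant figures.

2.61×10⁴ psi/day × 6894.76 Pa/psi ÷ 86400 s/day = 2082.79 Pa/s
2082.79 Pa/s ÷ 100000 Pa/bar = 0.0208279 bar/s

0.0208 bar/s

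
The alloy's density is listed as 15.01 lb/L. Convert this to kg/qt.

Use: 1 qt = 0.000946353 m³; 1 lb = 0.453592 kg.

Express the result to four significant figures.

15.01 lb/L × 0.453592 kg/lb ÷ 0.001 m³/L = 6808.42 kg/m³
6808.42 kg/m³ × 0.000946353 m³/qt = 6.44317 kg/qt

6.443 kg/qt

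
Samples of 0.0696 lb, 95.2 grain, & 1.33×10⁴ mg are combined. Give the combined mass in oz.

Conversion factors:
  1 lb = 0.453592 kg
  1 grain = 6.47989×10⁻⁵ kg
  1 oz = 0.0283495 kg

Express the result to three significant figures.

0.0696 lb × 0.453592 = 0.03157 kg
95.2 grain × 6.47989×10⁻⁵ = 0.00616886 kg
1.33×10⁴ mg × 10⁻⁶ = 0.0133 kg
Total: 0.03157 + 0.00616886 + 0.0133 = 0.0510389 kg
In oz: 0.0510389 / 0.0283495 = 1.80035 oz

1.80 oz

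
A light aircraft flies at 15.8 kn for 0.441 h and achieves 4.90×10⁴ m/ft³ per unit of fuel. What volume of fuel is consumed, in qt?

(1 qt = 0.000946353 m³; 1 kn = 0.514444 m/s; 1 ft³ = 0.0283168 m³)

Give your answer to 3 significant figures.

15.8 kn → 8.12822 m/s
0.441 h → 1587.6 s
d = v × t = 8.12822 × 1587.6 = 12904.4 m
4.90×10⁴ m/ft³ → 1.73042×10⁶ m/m³
V = d / (distance per unit fuel) = 12904.4 / 1.73042×10⁶ = 0.00745738 m³
In qt: 0.00745738 / 0.000946353 = 7.88013 qt

7.88 qt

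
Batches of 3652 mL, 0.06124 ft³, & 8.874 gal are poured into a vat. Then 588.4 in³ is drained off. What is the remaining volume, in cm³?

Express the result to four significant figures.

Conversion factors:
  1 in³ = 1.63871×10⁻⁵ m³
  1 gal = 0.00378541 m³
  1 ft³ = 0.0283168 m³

2.934×10⁴ cm³

3652 mL × 10⁻⁶ = 0.003652 m³
0.06124 ft³ × 0.0283168 = 0.00173412 m³
8.874 gal × 0.00378541 = 0.0335917 m³
588.4 in³ × 1.63871×10⁻⁵ = 0.00964217 m³
Net: 0.003652 + 0.00173412 + 0.0335917 − 0.00964217 = 0.0293356 m³
In cm³: 0.0293356 / 10⁻⁶ = 29335.6 cm³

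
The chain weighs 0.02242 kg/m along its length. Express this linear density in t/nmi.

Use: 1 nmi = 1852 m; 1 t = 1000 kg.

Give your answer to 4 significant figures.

0.04152 t/nmi

0.02242 kg/m is already 0.02242 kg/m
0.02242 kg/m ÷ 1000 kg/t × 1852 m/nmi = 0.0415218 t/nmi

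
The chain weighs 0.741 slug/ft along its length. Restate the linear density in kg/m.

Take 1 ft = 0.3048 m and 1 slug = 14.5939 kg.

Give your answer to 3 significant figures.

35.5 kg/m

0.741 slug/ft × 14.5939 kg/slug ÷ 0.3048 m/ft = 35.4793 kg/m
35.4793 kg/m  = 35.4793 kg/m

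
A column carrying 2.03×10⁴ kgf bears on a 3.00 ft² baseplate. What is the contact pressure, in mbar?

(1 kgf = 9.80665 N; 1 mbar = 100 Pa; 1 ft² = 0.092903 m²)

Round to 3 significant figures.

2.03×10⁴ kgf × 9.80665 → 199075 N
3.00 ft² × 0.092903 → 0.278709 m²
P = F / A = 199075 N / 0.278709 m² = 714275 Pa
714275 Pa ÷ (100 Pa/mbar) = 7142.75 mbar

7140 mbar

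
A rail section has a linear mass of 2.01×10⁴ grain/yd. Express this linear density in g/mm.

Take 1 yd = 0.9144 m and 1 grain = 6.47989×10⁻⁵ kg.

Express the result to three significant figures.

1.42 g/mm

2.01×10⁴ grain/yd × 6.47989×10⁻⁵ kg/grain ÷ 0.9144 m/yd = 1.42439 kg/m
1.42439 kg/m ÷ 0.001 kg/g × 0.001 m/mm = 1.42439 g/mm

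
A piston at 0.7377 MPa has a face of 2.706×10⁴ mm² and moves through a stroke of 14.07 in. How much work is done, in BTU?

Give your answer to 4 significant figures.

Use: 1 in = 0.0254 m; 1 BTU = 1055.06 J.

6.762 BTU

0.7377 MPa → 737700 Pa
2.706×10⁴ mm² → 0.02706 m²
F = P × A = 737700 × 0.02706 = 19962.2 N
14.07 in → 0.357378 m
W = F × d = 19962.2 × 0.357378 = 7134.05 J
In BTU: 7134.05 / 1055.06 = 6.76175 BTU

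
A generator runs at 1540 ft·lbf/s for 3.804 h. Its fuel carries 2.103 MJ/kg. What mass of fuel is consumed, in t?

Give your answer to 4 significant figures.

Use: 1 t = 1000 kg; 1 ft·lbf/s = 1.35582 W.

0.01360 t

1540 ft·lbf/s → 2087.96 W
3.804 h → 13694.4 s
E = P × t = 2087.96 × 13694.4 = 2.85934×10⁷ J
2.103 MJ/kg → 2.103×10⁶ J/kg
m = E / e_s = 2.85934×10⁷ / 2.103×10⁶ = 13.5965 kg
In t: 13.5965 / 1000 = 0.0135965 t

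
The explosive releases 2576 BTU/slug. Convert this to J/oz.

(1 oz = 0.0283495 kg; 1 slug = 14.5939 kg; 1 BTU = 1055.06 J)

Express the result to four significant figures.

2576 BTU/slug × 1055.06 J/BTU ÷ 14.5939 kg/slug = 186231 J/kg
186231 J/kg × 0.0283495 kg/oz = 5279.56 J/oz

5280 J/oz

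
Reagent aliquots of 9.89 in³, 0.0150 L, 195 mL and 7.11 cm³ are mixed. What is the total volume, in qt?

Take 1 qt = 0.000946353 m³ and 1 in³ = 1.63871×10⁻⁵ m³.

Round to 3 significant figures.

0.401 qt

9.89 in³ × 1.63871×10⁻⁵ = 1.62068×10⁻⁴ m³
0.0150 L × 0.001 = 1.5×10⁻⁵ m³
195 mL × 10⁻⁶ = 1.95×10⁻⁴ m³
7.11 cm³ × 10⁻⁶ = 7.11×10⁻⁶ m³
Sum: 1.62068×10⁻⁴ + 1.5×10⁻⁵ + 1.95×10⁻⁴ + 7.11×10⁻⁶ = 3.79178×10⁻⁴ m³
In qt: 3.79178×10⁻⁴ / 0.000946353 = 0.400673 qt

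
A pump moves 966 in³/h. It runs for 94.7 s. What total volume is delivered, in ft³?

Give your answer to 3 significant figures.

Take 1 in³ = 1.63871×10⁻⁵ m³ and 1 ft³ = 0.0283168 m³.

966 in³/h → 4.39721×10⁻⁶ m³/s
V = Q × t = 4.39721×10⁻⁶ × 94.7 = 4.16416×10⁻⁴ m³
In ft³: 4.16416×10⁻⁴ / 0.0283168 = 0.0147056 ft³

0.0147 ft³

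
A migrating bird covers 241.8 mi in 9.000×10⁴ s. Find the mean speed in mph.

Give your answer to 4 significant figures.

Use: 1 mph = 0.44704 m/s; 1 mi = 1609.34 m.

9.672 mph

241.8 mi × 1609.34 → 389138 m
v = d / t = 389138 m / 90000 s = 4.32376 m/s
4.32376 m/s ÷ (0.44704 m/s/mph) = 9.67198 mph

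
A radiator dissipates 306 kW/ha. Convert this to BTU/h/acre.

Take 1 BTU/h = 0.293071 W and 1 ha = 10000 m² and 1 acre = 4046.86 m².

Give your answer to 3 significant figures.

306 kW/ha × 1000 W/kW ÷ 10000 m²/ha = 30.6 W/m²
30.6 W/m² ÷ 0.293071 W/BTU/h × 4046.86 m²/acre = 422539 BTU/h/acre

4.23×10⁵ BTU/h/acre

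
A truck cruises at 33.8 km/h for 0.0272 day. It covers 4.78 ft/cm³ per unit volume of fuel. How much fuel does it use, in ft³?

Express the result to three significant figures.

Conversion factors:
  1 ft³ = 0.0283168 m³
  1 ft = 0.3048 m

33.8 km/h → 9.38889 m/s
0.0272 day → 2350.08 s
d = v × t = 9.38889 × 2350.08 = 22064.6 m
4.78 ft/cm³ → 1.45694×10⁶ m/m³
V = d / (distance per unit fuel) = 22064.6 / 1.45694×10⁶ = 0.0151445 m³
In ft³: 0.0151445 / 0.0283168 = 0.534824 ft³

0.535 ft³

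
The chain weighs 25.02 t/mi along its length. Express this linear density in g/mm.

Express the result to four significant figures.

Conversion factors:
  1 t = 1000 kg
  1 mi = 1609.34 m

15.55 g/mm

25.02 t/mi × 1000 kg/t ÷ 1609.34 m/mi = 15.5467 kg/m
15.5467 kg/m ÷ 0.001 kg/g × 0.001 m/mm = 15.5467 g/mm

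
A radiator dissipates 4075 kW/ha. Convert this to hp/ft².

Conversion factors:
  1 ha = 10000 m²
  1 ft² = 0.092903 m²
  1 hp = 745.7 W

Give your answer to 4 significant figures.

0.05077 hp/ft²

4075 kW/ha × 1000 W/kW ÷ 10000 m²/ha = 407.5 W/m²
407.5 W/m² ÷ 745.7 W/hp × 0.092903 m²/ft² = 0.0507684 hp/ft²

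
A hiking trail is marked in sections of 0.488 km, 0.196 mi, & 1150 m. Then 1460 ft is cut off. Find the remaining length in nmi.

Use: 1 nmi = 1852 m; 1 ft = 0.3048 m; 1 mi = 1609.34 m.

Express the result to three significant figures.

0.488 km × 1000 = 488 m
0.196 mi × 1609.34 = 315.431 m
1150 m (already m)
1460 ft × 0.3048 = 445.008 m
Result: 488 + 315.431 + 1150 − 445.008 = 1508.42 m
In nmi: 1508.42 / 1852 = 0.814482 nmi

0.814 nmi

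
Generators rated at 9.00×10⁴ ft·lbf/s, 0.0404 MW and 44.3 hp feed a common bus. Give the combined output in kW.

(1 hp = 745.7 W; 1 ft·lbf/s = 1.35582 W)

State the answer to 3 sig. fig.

9.00×10⁴ ft·lbf/s × 1.35582 = 122024 W
0.0404 MW × 1000000 = 40400 W
44.3 hp × 745.7 = 33034.5 W
Combined: 122024 + 40400 + 33034.5 = 195458 W
In kW: 195458 / 1000 = 195.458 kW

195 kW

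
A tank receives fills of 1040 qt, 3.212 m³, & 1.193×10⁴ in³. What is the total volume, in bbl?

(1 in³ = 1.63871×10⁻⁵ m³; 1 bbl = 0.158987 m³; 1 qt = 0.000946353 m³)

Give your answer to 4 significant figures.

27.62 bbl

1040 qt × 0.000946353 → 0.984207 m³
3.212 m³ (already m³)
1.193×10⁴ in³ × 1.63871×10⁻⁵ → 0.195498 m³
Sum: 0.984207 + 3.212 + 0.195498 = 4.3917 m³
In bbl: 4.3917 / 0.158987 = 27.623 bbl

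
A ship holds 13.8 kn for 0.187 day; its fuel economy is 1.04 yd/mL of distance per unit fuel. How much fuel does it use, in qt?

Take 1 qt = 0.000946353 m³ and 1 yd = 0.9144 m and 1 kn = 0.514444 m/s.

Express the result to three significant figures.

13.8 kn → 7.09933 m/s
0.187 day → 16156.8 s
d = v × t = 7.09933 × 16156.8 = 114702 m
1.04 yd/mL → 950976 m/m³
V = d / (distance per unit fuel) = 114702 / 950976 = 0.120615 m³
In qt: 0.120615 / 0.000946353 = 127.452 qt

127 qt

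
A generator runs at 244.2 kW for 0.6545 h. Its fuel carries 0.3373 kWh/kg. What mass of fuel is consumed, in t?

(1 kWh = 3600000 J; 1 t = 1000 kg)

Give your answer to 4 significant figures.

0.4738 t

244.2 kW → 244200 W
0.6545 h → 2356.2 s
E = P × t = 244200 × 2356.2 = 5.75384×10⁸ J
0.3373 kWh/kg → 1.21428×10⁶ J/kg
m = E / e_s = 5.75384×10⁸ / 1.21428×10⁶ = 473.848 kg
In t: 473.848 / 1000 = 0.473848 t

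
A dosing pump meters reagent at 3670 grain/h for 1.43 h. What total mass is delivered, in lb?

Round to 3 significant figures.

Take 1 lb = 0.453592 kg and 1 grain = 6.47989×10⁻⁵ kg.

0.750 lb

3670 grain/h → 6.60589×10⁻⁵ kg/s
1.43 h → 5148 s
m = ṁ × t = 6.60589×10⁻⁵ × 5148 = 0.340071 kg
In lb: 0.340071 / 0.453592 = 0.749729 lb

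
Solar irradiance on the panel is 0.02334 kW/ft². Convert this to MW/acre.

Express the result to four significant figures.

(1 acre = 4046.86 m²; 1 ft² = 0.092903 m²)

0.02334 kW/ft² × 1000 W/kW ÷ 0.092903 m²/ft² = 251.23 W/m²
251.23 W/m² ÷ 1000000 W/MW × 4046.86 m²/acre = 1.01669 MW/acre

1.017 MW/acre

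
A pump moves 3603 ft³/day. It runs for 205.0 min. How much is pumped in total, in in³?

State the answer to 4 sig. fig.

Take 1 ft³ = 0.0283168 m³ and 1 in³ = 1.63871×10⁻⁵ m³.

3603 ft³/day → 0.00118085 m³/s
205.0 min → 12300 s
V = Q × t = 0.00118085 × 12300 = 14.5245 m³
In in³: 14.5245 / 1.63871×10⁻⁵ = 886337 in³

8.863×10⁵ in³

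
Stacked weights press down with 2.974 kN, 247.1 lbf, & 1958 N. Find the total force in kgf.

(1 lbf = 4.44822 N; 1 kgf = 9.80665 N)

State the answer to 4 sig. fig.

615.0 kgf

2.974 kN × 1000 = 2974 N
247.1 lbf × 4.44822 = 1099.16 N
1958 N (already N)
Total: 2974 + 1099.16 + 1958 = 6031.16 N
In kgf: 6031.16 / 9.80665 = 615.007 kgf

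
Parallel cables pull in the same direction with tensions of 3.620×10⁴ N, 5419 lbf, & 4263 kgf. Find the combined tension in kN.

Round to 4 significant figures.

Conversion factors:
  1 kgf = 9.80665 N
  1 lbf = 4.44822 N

102.1 kN

3.620×10⁴ N (already N)
5419 lbf × 4.44822 = 24104.9 N
4263 kgf × 9.80665 = 41805.7 N
Total: 36200 + 24104.9 + 41805.7 = 102111 N
In kN: 102111 / 1000 = 102.111 kN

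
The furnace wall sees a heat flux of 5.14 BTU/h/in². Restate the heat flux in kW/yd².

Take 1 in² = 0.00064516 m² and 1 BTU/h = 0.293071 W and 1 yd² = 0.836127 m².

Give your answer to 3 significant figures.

1.95 kW/yd²

5.14 BTU/h/in² × 0.293071 W/BTU/h ÷ 0.00064516 m²/in² = 2334.9 W/m²
2334.9 W/m² ÷ 1000 W/kW × 0.836127 m²/yd² = 1.95227 kW/yd²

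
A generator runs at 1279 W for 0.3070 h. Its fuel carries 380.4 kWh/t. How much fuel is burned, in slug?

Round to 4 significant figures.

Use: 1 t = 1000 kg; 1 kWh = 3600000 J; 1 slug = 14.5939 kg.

0.3070 h → 1105.2 s
E = P × t = 1279 × 1105.2 = 1.41355×10⁶ J
380.4 kWh/t → 1.36944×10⁶ J/kg
m = E / e_s = 1.41355×10⁶ / 1.36944×10⁶ = 1.03221 kg
In slug: 1.03221 / 14.5939 = 0.0707289 slug

0.07073 slug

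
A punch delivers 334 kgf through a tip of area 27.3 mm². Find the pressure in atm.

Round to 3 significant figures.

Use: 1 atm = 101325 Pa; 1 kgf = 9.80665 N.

1180 atm

334 kgf × 9.80665 → 3275.42 N
27.3 mm² × 10⁻⁶ → 2.73×10⁻⁵ m²
P = F / A = 3275.42 N / 2.73×10⁻⁵ m² = 1.19979×10⁸ Pa
1.19979×10⁸ Pa ÷ (101325 Pa/atm) = 1184.1 atm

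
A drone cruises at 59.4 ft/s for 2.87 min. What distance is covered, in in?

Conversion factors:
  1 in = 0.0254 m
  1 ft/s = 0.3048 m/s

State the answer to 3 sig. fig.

1.23×10⁵ in

59.4 ft/s × 0.3048 = 18.1051 m/s
2.87 min × 60 = 172.2 s
d = v × t = 18.1051 m/s × 172.2 s = 3117.7 m
3117.7 m ÷ (0.0254 m/in) = 122744 in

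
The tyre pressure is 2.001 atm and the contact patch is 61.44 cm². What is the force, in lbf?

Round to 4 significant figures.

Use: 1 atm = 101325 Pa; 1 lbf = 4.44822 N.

280.0 lbf

2.001 atm × 101325 = 202751 Pa
61.44 cm² × 0.0001 = 0.006144 m²
F = P × A = 202751 Pa × 0.006144 m² = 1245.7 N
1245.7 N ÷ (4.44822 N/lbf) = 280.045 lbf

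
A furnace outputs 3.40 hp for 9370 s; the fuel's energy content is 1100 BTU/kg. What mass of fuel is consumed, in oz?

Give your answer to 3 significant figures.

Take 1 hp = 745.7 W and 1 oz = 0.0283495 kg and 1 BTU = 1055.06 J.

3.40 hp → 2535.38 W
E = P × t = 2535.38 × 9370 = 2.37565×10⁷ J
1100 BTU/kg → 1.16057×10⁶ J/kg
m = E / e_s = 2.37565×10⁷ / 1.16057×10⁶ = 20.4697 kg
In oz: 20.4697 / 0.0283495 = 722.048 oz

722 oz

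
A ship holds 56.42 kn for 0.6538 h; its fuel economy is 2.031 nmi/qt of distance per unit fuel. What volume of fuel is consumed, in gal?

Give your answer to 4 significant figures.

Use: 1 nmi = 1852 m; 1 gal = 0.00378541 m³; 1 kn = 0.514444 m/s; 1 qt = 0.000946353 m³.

4.541 gal

56.42 kn → 29.0249 m/s
0.6538 h → 2353.68 s
d = v × t = 29.0249 × 2353.68 = 68315.3 m
2.031 nmi/qt → 3.97464×10⁶ m/m³
V = d / (distance per unit fuel) = 68315.3 / 3.97464×10⁶ = 0.0171878 m³
In gal: 0.0171878 / 0.00378541 = 4.54054 gal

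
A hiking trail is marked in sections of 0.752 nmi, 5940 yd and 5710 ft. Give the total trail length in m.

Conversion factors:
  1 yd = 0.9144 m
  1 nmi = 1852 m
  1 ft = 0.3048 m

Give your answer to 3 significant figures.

0.752 nmi × 1852 = 1392.7 m
5940 yd × 0.9144 = 5431.54 m
5710 ft × 0.3048 = 1740.41 m
Sum: 1392.7 + 5431.54 + 1740.41 = 8564.65 m

8560 m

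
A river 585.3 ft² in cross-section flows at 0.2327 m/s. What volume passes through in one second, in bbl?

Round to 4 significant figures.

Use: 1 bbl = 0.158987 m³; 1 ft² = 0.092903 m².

79.59 bbl

585.3 ft² × 0.092903 = 54.3761 m²
V = v × A × t = 0.2327 m/s × 54.3761 m² × 1 s = 12.6533 m³
12.6533 m³ ÷ (0.158987 m³/bbl) = 79.587 bbl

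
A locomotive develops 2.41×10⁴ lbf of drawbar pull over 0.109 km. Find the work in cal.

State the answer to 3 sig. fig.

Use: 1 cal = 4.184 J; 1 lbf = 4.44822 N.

2.41×10⁴ lbf × 4.44822 → 107202 N
0.109 km × 1000 → 109 m
W = F × d = 107202 N × 109 m = 1.1685×10⁷ J
1.1685×10⁷ J ÷ (4.184 J/cal) = 2.79278×10⁶ cal

2.79×10⁶ cal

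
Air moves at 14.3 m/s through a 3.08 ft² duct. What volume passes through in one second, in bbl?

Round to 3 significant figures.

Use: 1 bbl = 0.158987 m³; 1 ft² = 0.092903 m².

3.08 ft² × 0.092903 → 0.286141 m²
V = v × A × t = 14.3 m/s × 0.286141 m² × 1 s = 4.09182 m³
4.09182 m³ ÷ (0.158987 m³/bbl) = 25.7368 bbl

25.7 bbl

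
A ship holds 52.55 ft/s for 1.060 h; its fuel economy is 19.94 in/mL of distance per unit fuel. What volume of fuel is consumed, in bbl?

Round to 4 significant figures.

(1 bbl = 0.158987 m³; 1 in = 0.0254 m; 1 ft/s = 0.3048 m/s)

52.55 ft/s → 16.0172 m/s
1.060 h → 3816 s
d = v × t = 16.0172 × 3816 = 61121.6 m
19.94 in/mL → 506476 m/m³
V = d / (distance per unit fuel) = 61121.6 / 506476 = 0.12068 m³
In bbl: 0.12068 / 0.158987 = 0.759056 bbl

0.7591 bbl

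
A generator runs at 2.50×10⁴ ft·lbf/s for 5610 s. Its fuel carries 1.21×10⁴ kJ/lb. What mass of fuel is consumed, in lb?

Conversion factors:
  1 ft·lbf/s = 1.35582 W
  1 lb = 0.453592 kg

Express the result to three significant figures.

2.50×10⁴ ft·lbf/s → 33895.5 W
E = P × t = 33895.5 × 5610 = 1.90154×10⁸ J
1.21×10⁴ kJ/lb → 2.6676×10⁷ J/kg
m = E / e_s = 1.90154×10⁸ / 2.6676×10⁷ = 7.12828 kg
In lb: 7.12828 / 0.453592 = 15.7152 lb

15.7 lb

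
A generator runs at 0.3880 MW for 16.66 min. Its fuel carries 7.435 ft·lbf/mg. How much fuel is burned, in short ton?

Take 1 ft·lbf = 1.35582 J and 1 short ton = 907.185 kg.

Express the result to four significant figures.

0.3880 MW → 388000 W
16.66 min → 999.6 s
E = P × t = 388000 × 999.6 = 3.87845×10⁸ J
7.435 ft·lbf/mg → 1.00805×10⁷ J/kg
m = E / e_s = 3.87845×10⁸ / 1.00805×10⁷ = 38.4748 kg
In short ton: 38.4748 / 907.185 = 0.0424112 short ton

0.04241 short ton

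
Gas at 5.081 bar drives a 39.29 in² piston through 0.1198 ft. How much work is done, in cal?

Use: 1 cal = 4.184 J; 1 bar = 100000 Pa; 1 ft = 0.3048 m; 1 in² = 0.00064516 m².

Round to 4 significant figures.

5.081 bar → 508100 Pa
39.29 in² → 0.0253483 m²
F = P × A = 508100 × 0.0253483 = 12879.5 N
0.1198 ft → 0.036515 m
W = F × d = 12879.5 × 0.036515 = 470.295 J
In cal: 470.295 / 4.184 = 112.403 cal

112.4 cal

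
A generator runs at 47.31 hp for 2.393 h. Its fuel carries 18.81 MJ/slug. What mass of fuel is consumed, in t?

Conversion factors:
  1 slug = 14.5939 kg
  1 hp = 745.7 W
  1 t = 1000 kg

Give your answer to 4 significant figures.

47.31 hp → 35279.1 W
2.393 h → 8614.8 s
E = P × t = 35279.1 × 8614.8 = 3.03922×10⁸ J
18.81 MJ/slug → 1.28889×10⁶ J/kg
m = E / e_s = 3.03922×10⁸ / 1.28889×10⁶ = 235.801 kg
In t: 235.801 / 1000 = 0.235801 t

0.2358 t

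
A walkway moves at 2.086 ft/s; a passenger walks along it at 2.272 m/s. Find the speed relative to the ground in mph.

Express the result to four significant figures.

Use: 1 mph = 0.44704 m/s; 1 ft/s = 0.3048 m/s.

2.086 ft/s × 0.3048 = 0.635813 m/s
2.272 m/s (already m/s)
Sum: 0.635813 + 2.272 = 2.90781 m/s
In mph: 2.90781 / 0.44704 = 6.50459 mph

6.505 mph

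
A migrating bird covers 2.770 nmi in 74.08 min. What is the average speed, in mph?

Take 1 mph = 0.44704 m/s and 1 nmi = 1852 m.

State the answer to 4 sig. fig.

2.770 nmi × 1852 → 5130.04 m
74.08 min × 60 → 4444.8 s
v = d / t = 5130.04 m / 4444.8 s = 1.15417 m/s
1.15417 m/s ÷ (0.44704 m/s/mph) = 2.5818 mph

2.582 mph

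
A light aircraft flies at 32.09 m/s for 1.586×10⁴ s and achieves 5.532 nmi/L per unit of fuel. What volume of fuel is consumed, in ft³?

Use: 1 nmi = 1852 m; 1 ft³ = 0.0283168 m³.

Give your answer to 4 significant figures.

d = v × t = 32.09 × 15860 = 508947 m
5.532 nmi/L → 1.02453×10⁷ m/m³
V = d / (distance per unit fuel) = 508947 / 1.02453×10⁷ = 0.0496761 m³
In ft³: 0.0496761 / 0.0283168 = 1.7543 ft³

1.754 ft³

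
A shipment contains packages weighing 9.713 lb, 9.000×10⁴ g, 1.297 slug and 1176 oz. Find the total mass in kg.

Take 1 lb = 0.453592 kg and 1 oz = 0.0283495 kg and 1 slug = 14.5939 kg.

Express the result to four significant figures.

146.7 kg

9.713 lb × 0.453592 → 4.40574 kg
9.000×10⁴ g × 0.001 → 90 kg
1.297 slug × 14.5939 → 18.9283 kg
1176 oz × 0.0283495 → 33.339 kg
Total: 4.40574 + 90 + 18.9283 + 33.339 = 146.673 kg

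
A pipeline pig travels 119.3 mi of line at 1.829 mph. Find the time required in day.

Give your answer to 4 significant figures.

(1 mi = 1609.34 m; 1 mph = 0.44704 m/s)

2.718 day

119.3 mi × 1609.34 = 191994 m
1.829 mph × 0.44704 = 0.817636 m/s
t = d / v = 191994 m / 0.817636 m/s = 234816 s
234816 s ÷ (86400 s/day) = 2.71778 day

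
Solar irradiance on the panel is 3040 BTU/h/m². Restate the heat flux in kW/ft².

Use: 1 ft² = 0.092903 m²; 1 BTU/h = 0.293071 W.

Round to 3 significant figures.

0.0828 kW/ft²

3040 BTU/h/m² × 0.293071 W/BTU/h = 890.936 W/m²
890.936 W/m² ÷ 1000 W/kW × 0.092903 m²/ft² = 0.0827706 kW/ft²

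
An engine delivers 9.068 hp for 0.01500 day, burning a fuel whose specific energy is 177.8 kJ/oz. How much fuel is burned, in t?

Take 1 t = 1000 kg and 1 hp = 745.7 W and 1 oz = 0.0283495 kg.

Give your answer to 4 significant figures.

0.001397 t

9.068 hp → 6762.01 W
0.01500 day → 1296 s
E = P × t = 6762.01 × 1296 = 8.76356×10⁶ J
177.8 kJ/oz → 6.27172×10⁶ J/kg
m = E / e_s = 8.76356×10⁶ / 6.27172×10⁶ = 1.39731 kg
In t: 1.39731 / 1000 = 0.00139731 t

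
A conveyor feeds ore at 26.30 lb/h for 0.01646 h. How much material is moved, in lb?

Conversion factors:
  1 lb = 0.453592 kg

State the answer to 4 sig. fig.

0.4329 lb

26.30 lb/h → 0.00331374 kg/s
0.01646 h → 59.256 s
m = ṁ × t = 0.00331374 × 59.256 = 0.196359 kg
In lb: 0.196359 / 0.453592 = 0.432898 lb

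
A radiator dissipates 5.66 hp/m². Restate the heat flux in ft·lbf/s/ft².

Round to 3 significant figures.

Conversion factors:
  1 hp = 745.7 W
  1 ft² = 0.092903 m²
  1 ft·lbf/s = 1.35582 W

5.66 hp/m² × 745.7 W/hp = 4220.66 W/m²
4220.66 W/m² ÷ 1.35582 W/ft·lbf/s × 0.092903 m²/ft² = 289.207 ft·lbf/s/ft²

289 ft·lbf/s/ft²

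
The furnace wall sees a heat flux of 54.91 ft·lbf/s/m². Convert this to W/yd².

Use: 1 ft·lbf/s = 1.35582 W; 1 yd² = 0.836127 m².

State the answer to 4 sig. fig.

62.25 W/yd²

54.91 ft·lbf/s/m² × 1.35582 W/ft·lbf/s = 74.4481 W/m²
74.4481 W/m² × 0.836127 m²/yd² = 62.2481 W/yd²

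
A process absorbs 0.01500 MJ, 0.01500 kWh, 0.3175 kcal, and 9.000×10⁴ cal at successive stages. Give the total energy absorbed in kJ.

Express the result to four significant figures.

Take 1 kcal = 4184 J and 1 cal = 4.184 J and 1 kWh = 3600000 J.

0.01500 MJ × 1000000 = 15000 J
0.01500 kWh × 3600000 = 54000 J
0.3175 kcal × 4184 = 1328.42 J
9.000×10⁴ cal × 4.184 = 376560 J
Combined: 15000 + 54000 + 1328.42 + 376560 = 446888 J
In kJ: 446888 / 1000 = 446.888 kJ

446.9 kJ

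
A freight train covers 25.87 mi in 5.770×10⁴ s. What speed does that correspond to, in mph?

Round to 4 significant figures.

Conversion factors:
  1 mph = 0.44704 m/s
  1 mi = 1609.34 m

25.87 mi × 1609.34 = 41633.6 m
v = d / t = 41633.6 m / 57700 s = 0.721553 m/s
0.721553 m/s ÷ (0.44704 m/s/mph) = 1.61407 mph

1.614 mph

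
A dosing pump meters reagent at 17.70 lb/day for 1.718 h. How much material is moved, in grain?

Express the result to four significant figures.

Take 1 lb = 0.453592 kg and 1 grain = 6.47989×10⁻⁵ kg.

8869 grain

17.70 lb/day → 9.29234×10⁻⁵ kg/s
1.718 h → 6184.8 s
m = ṁ × t = 9.29234×10⁻⁵ × 6184.8 = 0.574713 kg
In grain: 0.574713 / 6.47989×10⁻⁵ = 8869.18 grain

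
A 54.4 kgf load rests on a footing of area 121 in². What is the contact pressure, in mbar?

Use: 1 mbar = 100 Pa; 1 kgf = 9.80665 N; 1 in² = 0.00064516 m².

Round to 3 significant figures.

68.3 mbar

54.4 kgf × 9.80665 = 533.482 N
121 in² × 0.00064516 = 0.0780644 m²
P = F / A = 533.482 N / 0.0780644 m² = 6833.87 Pa
6833.87 Pa ÷ (100 Pa/mbar) = 68.3387 mbar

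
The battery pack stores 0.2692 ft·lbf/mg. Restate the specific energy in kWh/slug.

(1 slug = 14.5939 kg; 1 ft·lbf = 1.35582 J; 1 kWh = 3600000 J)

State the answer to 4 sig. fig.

0.2692 ft·lbf/mg × 1.35582 J/ft·lbf ÷ 10⁻⁶ kg/mg = 364987 J/kg
364987 J/kg ÷ 3600000 J/kWh × 14.5939 kg/slug = 1.47961 kWh/slug

1.480 kWh/slug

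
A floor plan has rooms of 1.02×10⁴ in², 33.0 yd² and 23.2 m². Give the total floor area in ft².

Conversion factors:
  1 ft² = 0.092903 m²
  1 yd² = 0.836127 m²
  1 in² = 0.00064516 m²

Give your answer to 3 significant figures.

1.02×10⁴ in² × 0.00064516 → 6.58063 m²
33.0 yd² × 0.836127 → 27.5922 m²
23.2 m² (already m²)
Combined: 6.58063 + 27.5922 + 23.2 = 57.3728 m²
In ft²: 57.3728 / 0.092903 = 617.556 ft²

618 ft²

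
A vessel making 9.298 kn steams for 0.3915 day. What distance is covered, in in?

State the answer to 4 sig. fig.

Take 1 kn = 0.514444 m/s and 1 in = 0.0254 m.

6.370×10⁶ in

9.298 kn × 0.514444 = 4.7833 m/s
0.3915 day × 86400 = 33825.6 s
d = v × t = 4.7833 m/s × 33825.6 s = 161798 m
161798 m ÷ (0.0254 m/in) = 6.37×10⁶ in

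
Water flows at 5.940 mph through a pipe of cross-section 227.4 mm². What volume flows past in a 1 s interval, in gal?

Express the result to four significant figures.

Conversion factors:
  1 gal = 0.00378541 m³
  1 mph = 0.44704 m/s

0.1595 gal

5.940 mph × 0.44704 = 2.65542 m/s
227.4 mm² × 10⁻⁶ = 2.274×10⁻⁴ m²
V = v × A × t = 2.65542 m/s × 2.274×10⁻⁴ m² × 1 s = 6.03843×10⁻⁴ m³
6.03843×10⁻⁴ m³ ÷ (0.00378541 m³/gal) = 0.159519 gal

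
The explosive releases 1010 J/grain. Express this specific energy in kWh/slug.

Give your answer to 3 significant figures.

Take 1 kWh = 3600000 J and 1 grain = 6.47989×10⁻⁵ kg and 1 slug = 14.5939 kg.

63.2 kWh/slug

1010 J/grain ÷ 6.47989×10⁻⁵ kg/grain = 1.55867×10⁷ J/kg
1.55867×10⁷ J/kg ÷ 3600000 J/kWh × 14.5939 kg/slug = 63.1863 kWh/slug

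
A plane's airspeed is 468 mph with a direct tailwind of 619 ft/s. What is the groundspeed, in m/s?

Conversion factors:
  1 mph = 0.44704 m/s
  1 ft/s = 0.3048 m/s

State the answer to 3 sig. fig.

398 m/s

468 mph × 0.44704 → 209.215 m/s
619 ft/s × 0.3048 → 188.671 m/s
Total: 209.215 + 188.671 = 397.886 m/s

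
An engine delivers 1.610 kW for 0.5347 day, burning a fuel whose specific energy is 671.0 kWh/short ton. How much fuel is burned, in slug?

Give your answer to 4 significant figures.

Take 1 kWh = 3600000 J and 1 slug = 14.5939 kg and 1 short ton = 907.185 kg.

1.610 kW → 1610 W
0.5347 day → 46198.1 s
E = P × t = 1610 × 46198.1 = 7.43789×10⁷ J
671.0 kWh/short ton → 2.66274×10⁶ J/kg
m = E / e_s = 7.43789×10⁷ / 2.66274×10⁶ = 27.9332 kg
In slug: 27.9332 / 14.5939 = 1.91403 slug

1.914 slug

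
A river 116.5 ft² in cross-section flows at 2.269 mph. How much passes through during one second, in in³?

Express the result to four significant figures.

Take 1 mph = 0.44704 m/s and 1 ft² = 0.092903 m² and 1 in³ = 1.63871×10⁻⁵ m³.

2.269 mph × 0.44704 = 1.01433 m/s
116.5 ft² × 0.092903 = 10.8232 m²
V = v × A × t = 1.01433 m/s × 10.8232 m² × 1 s = 10.9783 m³
10.9783 m³ ÷ (1.63871×10⁻⁵ m³/in³) = 669935 in³

6.699×10⁵ in³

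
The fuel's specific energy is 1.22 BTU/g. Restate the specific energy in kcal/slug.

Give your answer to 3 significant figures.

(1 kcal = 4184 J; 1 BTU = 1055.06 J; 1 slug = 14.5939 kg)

4490 kcal/slug

1.22 BTU/g × 1055.06 J/BTU ÷ 0.001 kg/g = 1.28717×10⁶ J/kg
1.28717×10⁶ J/kg ÷ 4184 J/kcal × 14.5939 kg/slug = 4489.68 kcal/slug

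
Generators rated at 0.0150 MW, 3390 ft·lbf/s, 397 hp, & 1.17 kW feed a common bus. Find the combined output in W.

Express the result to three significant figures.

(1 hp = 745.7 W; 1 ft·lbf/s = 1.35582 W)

3.17×10⁵ W

0.0150 MW × 1000000 → 15000 W
3390 ft·lbf/s × 1.35582 → 4596.23 W
397 hp × 745.7 → 296043 W
1.17 kW × 1000 → 1170 W
Sum: 15000 + 4596.23 + 296043 + 1170 = 316809 W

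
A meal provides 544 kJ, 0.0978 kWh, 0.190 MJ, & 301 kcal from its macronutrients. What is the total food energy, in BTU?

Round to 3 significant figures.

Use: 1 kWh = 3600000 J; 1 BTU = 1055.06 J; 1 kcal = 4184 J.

544 kJ × 1000 = 544000 J
0.0978 kWh × 3600000 = 352080 J
0.190 MJ × 1000000 = 190000 J
301 kcal × 4184 = 1.25938×10⁶ J
Total: 544000 + 352080 + 190000 + 1.25938×10⁶ = 2.34546×10⁶ J
In BTU: 2.34546×10⁶ / 1055.06 = 2223.06 BTU

2220 BTU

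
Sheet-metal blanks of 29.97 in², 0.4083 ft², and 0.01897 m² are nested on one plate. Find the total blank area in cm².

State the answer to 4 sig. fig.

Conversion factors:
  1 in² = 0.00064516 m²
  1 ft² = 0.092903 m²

29.97 in² × 0.00064516 → 0.0193354 m²
0.4083 ft² × 0.092903 → 0.0379323 m²
0.01897 m² (already m²)
Total: 0.0193354 + 0.0379323 + 0.01897 = 0.0762377 m²
In cm²: 0.0762377 / 0.0001 = 762.377 cm²

762.4 cm²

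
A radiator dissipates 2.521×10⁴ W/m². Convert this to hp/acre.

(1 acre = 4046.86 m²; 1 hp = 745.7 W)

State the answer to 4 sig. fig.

1.368×10⁵ hp/acre

2.521×10⁴ W/m² is already 25210 W/m²
25210 W/m² ÷ 745.7 W/hp × 4046.86 m²/acre = 136813 hp/acre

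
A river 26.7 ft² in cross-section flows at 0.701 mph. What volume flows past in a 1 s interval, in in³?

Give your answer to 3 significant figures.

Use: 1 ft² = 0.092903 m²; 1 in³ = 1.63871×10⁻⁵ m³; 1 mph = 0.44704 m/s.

4.74×10⁴ in³

0.701 mph × 0.44704 = 0.313375 m/s
26.7 ft² × 0.092903 = 2.48051 m²
V = v × A × t = 0.313375 m/s × 2.48051 m² × 1 s = 0.77733 m³
0.77733 m³ ÷ (1.63871×10⁻⁵ m³/in³) = 47435.5 in³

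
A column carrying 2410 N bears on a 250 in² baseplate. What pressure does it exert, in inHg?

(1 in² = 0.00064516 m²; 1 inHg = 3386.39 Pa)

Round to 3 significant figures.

250 in² × 0.00064516 = 0.16129 m²
P = F / A = 2410 N / 0.16129 m² = 14942 Pa
14942 Pa ÷ (3386.39 Pa/inHg) = 4.41237 inHg

4.41 inHg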